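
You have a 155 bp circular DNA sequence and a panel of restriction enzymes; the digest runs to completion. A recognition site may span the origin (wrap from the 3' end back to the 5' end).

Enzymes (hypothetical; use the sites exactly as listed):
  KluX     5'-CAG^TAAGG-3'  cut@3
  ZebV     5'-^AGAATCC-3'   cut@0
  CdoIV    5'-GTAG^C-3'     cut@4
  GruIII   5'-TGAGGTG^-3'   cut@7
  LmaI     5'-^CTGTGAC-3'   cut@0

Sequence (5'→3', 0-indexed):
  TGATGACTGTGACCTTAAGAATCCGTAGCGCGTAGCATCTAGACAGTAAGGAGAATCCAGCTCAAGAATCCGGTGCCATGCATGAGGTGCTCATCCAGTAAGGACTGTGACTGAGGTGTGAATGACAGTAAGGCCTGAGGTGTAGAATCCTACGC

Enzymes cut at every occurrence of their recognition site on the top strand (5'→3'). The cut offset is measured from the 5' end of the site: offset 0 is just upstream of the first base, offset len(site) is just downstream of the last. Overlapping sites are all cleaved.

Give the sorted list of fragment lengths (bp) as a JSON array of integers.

[1,5,6,7,9,10,11,11,11,13,14,14,18,25]

Per-enzyme occurrences:
  KluX (CAGTAAGG, off=3): starts [43, 95, 125] → cuts [46, 98, 128]
  ZebV (AGAATCC, off=0): starts [17, 51, 64, 143] → cuts [17, 51, 64, 143]
  CdoIV (GTAGC, off=4): starts [24, 31] → cuts [28, 35]
  GruIII (TGAGGTG, off=7): starts [82, 111, 135] → cuts [89, 118, 142]
  LmaI (CTGTGAC, off=0): starts [6, 104] → cuts [6, 104]

Pooled cuts: [6, 17, 28, 35, 46, 51, 64, 89, 98, 104, 118, 128, 142, 143]

Fragments:
  6→17: 11 bp
  17→28: 11 bp
  28→35: 7 bp
  35→46: 11 bp
  46→51: 5 bp
  51→64: 13 bp
  64→89: 25 bp
  89→98: 9 bp
  98→104: 6 bp
  104→118: 14 bp
  118→128: 10 bp
  128→142: 14 bp
  142→143: 1 bp
  143→6 (wrap): 155-143+6 = 18 bp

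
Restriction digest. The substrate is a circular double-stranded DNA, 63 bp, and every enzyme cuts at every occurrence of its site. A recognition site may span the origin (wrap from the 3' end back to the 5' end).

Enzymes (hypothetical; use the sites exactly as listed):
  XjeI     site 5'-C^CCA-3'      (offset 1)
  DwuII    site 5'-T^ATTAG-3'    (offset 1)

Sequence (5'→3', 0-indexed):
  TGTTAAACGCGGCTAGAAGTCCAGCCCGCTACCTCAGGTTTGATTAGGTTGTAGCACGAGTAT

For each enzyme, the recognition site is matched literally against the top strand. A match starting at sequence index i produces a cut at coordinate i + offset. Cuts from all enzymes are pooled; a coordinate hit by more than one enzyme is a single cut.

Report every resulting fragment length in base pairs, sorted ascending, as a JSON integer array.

[63]

Site scan:
  XjeI (CCCA, off=1): no sites
  DwuII (TATTAG, off=1): no sites

All cut coordinates (distinct, sorted): ∅

Fragments:
  no cuts → one circular fragment of 63 bp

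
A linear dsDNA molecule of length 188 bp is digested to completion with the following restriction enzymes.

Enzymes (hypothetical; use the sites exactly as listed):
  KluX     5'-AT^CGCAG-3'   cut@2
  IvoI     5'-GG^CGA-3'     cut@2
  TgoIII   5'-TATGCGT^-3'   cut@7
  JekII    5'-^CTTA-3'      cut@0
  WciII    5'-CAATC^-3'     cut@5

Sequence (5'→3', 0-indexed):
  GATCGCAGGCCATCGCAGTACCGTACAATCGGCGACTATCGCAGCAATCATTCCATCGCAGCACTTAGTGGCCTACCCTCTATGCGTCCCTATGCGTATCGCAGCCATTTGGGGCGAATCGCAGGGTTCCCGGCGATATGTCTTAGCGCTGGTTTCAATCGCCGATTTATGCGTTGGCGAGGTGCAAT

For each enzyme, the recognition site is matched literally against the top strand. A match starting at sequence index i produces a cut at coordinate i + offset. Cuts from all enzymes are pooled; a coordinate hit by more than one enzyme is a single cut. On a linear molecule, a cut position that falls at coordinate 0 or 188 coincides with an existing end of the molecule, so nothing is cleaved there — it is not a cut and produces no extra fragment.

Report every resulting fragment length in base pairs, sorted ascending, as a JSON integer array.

Scan for sites:
  KluX ATCGCAG/2: at [1, 11, 37, 54, 97, 117] ⇒ [3, 13, 39, 56, 99, 119]
  IvoI GGCGA/2: at [30, 112, 131, 175] ⇒ [32, 114, 133, 177]
  TgoIII TATGCGT/7: at [80, 90, 167] ⇒ [87, 97, 174]
  JekII CTTA/0: at [63, 141] ⇒ [63, 141]
  WciII CAATC/5: at [25, 44, 155] ⇒ [30, 49, 160]

All cut coordinates (distinct, sorted): [3, 13, 30, 32, 39, 49, 56, 63, 87, 97, 99, 114, 119, 133, 141, 160, 174, 177]

Fragment lengths:
  [0,3): 3 bp
  [3,13): 10 bp
  [13,30): 17 bp
  [30,32): 2 bp
  [32,39): 7 bp
  [39,49): 10 bp
  [49,56): 7 bp
  [56,63): 7 bp
  [63,87): 24 bp
  [87,97): 10 bp
  [97,99): 2 bp
  [99,114): 15 bp
  [114,119): 5 bp
  [119,133): 14 bp
  [133,141): 8 bp
  [141,160): 19 bp
  [160,174): 14 bp
  [174,177): 3 bp
  [177,188): 11 bp

[2,2,3,3,5,7,7,7,8,10,10,10,11,14,14,15,17,19,24]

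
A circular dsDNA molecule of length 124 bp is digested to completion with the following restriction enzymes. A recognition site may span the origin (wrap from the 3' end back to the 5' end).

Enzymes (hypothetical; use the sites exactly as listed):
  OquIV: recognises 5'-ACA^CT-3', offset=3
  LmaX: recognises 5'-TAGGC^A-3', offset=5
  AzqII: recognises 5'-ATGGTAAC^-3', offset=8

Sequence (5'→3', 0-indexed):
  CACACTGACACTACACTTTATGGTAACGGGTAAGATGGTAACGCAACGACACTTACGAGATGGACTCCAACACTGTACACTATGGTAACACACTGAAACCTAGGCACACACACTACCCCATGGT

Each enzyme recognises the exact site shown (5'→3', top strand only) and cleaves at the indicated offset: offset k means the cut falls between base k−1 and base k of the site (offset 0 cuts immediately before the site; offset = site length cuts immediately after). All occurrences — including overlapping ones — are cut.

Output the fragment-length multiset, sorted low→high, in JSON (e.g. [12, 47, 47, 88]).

[3,5,6,7,7,9,10,12,13,15,16,21]

Site scan:
  OquIV ACACT/3: at [1, 7, 12, 48, 69, 76, 89, 109] ⇒ [4, 10, 15, 51, 72, 79, 92, 112]
  LmaX TAGGCA/5: at [100] ⇒ [105]
  AzqII ATGGTAAC/8: at [19, 34, 81] ⇒ [27, 42, 89]

All cut coordinates (distinct, sorted): [4, 10, 15, 27, 42, 51, 72, 79, 89, 92, 105, 112]

Fragment lengths:
  4→10: 6 bp
  10→15: 5 bp
  15→27: 12 bp
  27→42: 15 bp
  42→51: 9 bp
  51→72: 21 bp
  72→79: 7 bp
  79→89: 10 bp
  89→92: 3 bp
  92→105: 13 bp
  105→112: 7 bp
  112→4 (wrap): 124-112+4 = 16 bp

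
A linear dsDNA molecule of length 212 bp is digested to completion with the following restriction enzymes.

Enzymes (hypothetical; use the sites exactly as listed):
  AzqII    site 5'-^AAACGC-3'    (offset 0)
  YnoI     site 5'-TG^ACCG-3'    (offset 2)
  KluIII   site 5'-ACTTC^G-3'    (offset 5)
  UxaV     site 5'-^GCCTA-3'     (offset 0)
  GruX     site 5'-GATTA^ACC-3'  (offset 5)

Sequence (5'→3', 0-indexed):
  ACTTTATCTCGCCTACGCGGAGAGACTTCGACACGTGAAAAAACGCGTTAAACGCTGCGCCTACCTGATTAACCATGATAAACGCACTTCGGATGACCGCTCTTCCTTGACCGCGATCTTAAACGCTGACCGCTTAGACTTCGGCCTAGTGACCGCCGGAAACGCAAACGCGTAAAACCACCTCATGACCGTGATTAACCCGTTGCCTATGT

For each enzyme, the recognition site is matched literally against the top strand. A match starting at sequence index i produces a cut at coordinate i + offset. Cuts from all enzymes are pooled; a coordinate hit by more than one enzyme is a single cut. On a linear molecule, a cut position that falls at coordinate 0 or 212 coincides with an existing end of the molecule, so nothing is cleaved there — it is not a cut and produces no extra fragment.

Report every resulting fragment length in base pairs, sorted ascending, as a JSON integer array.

Per-enzyme occurrences:
  AzqII (AAACGC, off=0): starts [40, 49, 79, 120, 159, 165] → cuts [40, 49, 79, 120, 159, 165]
  YnoI (TGACCG, off=2): starts [93, 107, 126, 149, 185] → cuts [95, 109, 128, 151, 187]
  KluIII (ACTTCG, off=5): starts [24, 85, 137] → cuts [29, 90, 142]
  UxaV (GCCTA, off=0): starts [10, 58, 143, 204] → cuts [10, 58, 143, 204]
  GruX (GATTAACC, off=5): starts [66, 192] → cuts [71, 197]

Pooled cuts: [10, 29, 40, 49, 58, 71, 79, 90, 95, 109, 120, 128, 142, 143, 151, 159, 165, 187, 197, 204]

Fragment lengths:
  [0,10): 10 bp
  [10,29): 19 bp
  [29,40): 11 bp
  [40,49): 9 bp
  [49,58): 9 bp
  [58,71): 13 bp
  [71,79): 8 bp
  [79,90): 11 bp
  [90,95): 5 bp
  [95,109): 14 bp
  [109,120): 11 bp
  [120,128): 8 bp
  [128,142): 14 bp
  [142,143): 1 bp
  [143,151): 8 bp
  [151,159): 8 bp
  [159,165): 6 bp
  [165,187): 22 bp
  [187,197): 10 bp
  [197,204): 7 bp
  [204,212): 8 bp

[1,5,6,7,8,8,8,8,8,9,9,10,10,11,11,11,13,14,14,19,22]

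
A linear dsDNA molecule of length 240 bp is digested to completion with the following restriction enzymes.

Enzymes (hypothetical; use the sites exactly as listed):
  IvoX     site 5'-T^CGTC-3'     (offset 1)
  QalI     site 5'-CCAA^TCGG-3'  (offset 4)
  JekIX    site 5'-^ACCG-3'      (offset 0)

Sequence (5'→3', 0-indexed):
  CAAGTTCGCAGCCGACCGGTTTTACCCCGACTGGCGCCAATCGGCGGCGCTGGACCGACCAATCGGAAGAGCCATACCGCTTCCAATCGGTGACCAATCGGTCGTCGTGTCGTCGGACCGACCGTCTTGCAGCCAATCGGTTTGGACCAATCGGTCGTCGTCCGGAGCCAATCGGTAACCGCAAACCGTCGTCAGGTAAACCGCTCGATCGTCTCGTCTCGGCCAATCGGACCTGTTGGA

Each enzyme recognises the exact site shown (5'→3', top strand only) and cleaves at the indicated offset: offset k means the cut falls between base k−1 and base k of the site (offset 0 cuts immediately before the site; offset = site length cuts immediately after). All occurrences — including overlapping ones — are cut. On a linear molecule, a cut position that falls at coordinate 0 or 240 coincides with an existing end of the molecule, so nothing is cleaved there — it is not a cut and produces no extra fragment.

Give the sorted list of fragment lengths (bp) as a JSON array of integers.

Site scan:
  IvoX (TCGTC, off=1): starts [101, 109, 154, 157, 188, 208, 213] → cuts [102, 110, 155, 158, 189, 209, 214]
  QalI (CCAATCGG, off=4): starts [36, 58, 82, 93, 132, 146, 167, 222] → cuts [40, 62, 86, 97, 136, 150, 171, 226]
  JekIX (ACCG, off=0): starts [14, 53, 75, 116, 120, 177, 184, 199] → cuts [14, 53, 75, 116, 120, 177, 184, 199]

Pooled cuts: [14, 40, 53, 62, 75, 86, 97, 102, 110, 116, 120, 136, 150, 155, 158, 171, 177, 184, 189, 199, 209, 214, 226]

Fragment lengths:
  [0,14): 14 bp
  [14,40): 26 bp
  [40,53): 13 bp
  [53,62): 9 bp
  [62,75): 13 bp
  [75,86): 11 bp
  [86,97): 11 bp
  [97,102): 5 bp
  [102,110): 8 bp
  [110,116): 6 bp
  [116,120): 4 bp
  [120,136): 16 bp
  [136,150): 14 bp
  [150,155): 5 bp
  [155,158): 3 bp
  [158,171): 13 bp
  [171,177): 6 bp
  [177,184): 7 bp
  [184,189): 5 bp
  [189,199): 10 bp
  [199,209): 10 bp
  [209,214): 5 bp
  [214,226): 12 bp
  [226,240): 14 bp

[3,4,5,5,5,5,6,6,7,8,9,10,10,11,11,12,13,13,13,14,14,14,16,26]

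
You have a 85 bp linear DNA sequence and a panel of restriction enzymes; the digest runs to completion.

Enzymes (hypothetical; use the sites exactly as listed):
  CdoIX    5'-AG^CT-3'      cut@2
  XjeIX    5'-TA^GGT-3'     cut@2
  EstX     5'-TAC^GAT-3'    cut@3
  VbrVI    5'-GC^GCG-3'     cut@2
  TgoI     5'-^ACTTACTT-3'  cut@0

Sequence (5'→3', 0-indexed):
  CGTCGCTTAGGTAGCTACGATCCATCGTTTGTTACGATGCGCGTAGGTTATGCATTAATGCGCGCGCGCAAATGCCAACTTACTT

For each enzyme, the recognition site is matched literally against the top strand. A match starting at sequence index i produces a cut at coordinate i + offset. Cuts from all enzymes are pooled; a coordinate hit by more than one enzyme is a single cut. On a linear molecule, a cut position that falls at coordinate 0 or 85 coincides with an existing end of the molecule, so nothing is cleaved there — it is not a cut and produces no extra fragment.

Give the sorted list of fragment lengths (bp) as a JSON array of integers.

[2,2,4,5,5,5,8,9,12,16,17]

Scan for sites:
  CdoIX AGCT/2: at [12] ⇒ [14]
  XjeIX TAGGT/2: at [7, 43] ⇒ [9, 45]
  EstX TACGAT/3: at [15, 32] ⇒ [18, 35]
  VbrVI GCGCG/2: at [38, 59, 61, 63] ⇒ [40, 61, 63, 65]
  TgoI ACTTACTT/0: at [77] ⇒ [77]

Pooled cuts: [9, 14, 18, 35, 40, 45, 61, 63, 65, 77]

Fragments:
  [0,9): 9 bp
  [9,14): 5 bp
  [14,18): 4 bp
  [18,35): 17 bp
  [35,40): 5 bp
  [40,45): 5 bp
  [45,61): 16 bp
  [61,63): 2 bp
  [63,65): 2 bp
  [65,77): 12 bp
  [77,85): 8 bp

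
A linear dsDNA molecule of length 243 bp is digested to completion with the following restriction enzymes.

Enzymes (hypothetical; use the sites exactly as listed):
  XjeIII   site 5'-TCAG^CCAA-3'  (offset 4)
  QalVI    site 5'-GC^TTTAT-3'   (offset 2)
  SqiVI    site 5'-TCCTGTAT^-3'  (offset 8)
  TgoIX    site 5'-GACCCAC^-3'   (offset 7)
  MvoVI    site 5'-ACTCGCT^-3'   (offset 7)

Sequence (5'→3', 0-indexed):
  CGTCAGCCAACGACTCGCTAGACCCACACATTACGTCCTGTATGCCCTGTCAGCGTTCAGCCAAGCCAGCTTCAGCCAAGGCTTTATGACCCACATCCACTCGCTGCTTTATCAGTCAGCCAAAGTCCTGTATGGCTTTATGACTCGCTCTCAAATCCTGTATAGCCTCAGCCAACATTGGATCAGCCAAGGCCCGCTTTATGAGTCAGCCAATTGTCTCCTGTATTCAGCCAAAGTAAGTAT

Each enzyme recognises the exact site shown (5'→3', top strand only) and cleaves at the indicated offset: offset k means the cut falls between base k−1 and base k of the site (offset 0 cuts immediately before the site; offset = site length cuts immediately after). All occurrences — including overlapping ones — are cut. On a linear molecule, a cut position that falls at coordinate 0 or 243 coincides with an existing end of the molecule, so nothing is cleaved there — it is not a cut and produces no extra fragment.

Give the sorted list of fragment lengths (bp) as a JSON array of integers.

[2,3,4,6,7,8,8,11,11,12,12,12,13,13,13,14,14,15,15,16,17,17]

Per-enzyme occurrences:
  XjeIII (TCAGCCAA, off=4): starts [2, 56, 71, 115, 167, 182, 205, 226] → cuts [6, 60, 75, 119, 171, 186, 209, 230]
  QalVI (GCTTTAT, off=2): starts [80, 105, 134, 195] → cuts [82, 107, 136, 197]
  SqiVI (TCCTGTAT, off=8): starts [35, 125, 155, 218] → cuts [43, 133, 163, 226]
  TgoIX (GACCCAC, off=7): starts [20, 87] → cuts [27, 94]
  MvoVI (ACTCGCT, off=7): starts [12, 98, 142] → cuts [19, 105, 149]

Pooled cuts: [6, 19, 27, 43, 60, 75, 82, 94, 105, 107, 119, 133, 136, 149, 163, 171, 186, 197, 209, 226, 230]

Fragment lengths:
  [0,6): 6 bp
  [6,19): 13 bp
  [19,27): 8 bp
  [27,43): 16 bp
  [43,60): 17 bp
  [60,75): 15 bp
  [75,82): 7 bp
  [82,94): 12 bp
  [94,105): 11 bp
  [105,107): 2 bp
  [107,119): 12 bp
  [119,133): 14 bp
  [133,136): 3 bp
  [136,149): 13 bp
  [149,163): 14 bp
  [163,171): 8 bp
  [171,186): 15 bp
  [186,197): 11 bp
  [197,209): 12 bp
  [209,226): 17 bp
  [226,230): 4 bp
  [230,243): 13 bp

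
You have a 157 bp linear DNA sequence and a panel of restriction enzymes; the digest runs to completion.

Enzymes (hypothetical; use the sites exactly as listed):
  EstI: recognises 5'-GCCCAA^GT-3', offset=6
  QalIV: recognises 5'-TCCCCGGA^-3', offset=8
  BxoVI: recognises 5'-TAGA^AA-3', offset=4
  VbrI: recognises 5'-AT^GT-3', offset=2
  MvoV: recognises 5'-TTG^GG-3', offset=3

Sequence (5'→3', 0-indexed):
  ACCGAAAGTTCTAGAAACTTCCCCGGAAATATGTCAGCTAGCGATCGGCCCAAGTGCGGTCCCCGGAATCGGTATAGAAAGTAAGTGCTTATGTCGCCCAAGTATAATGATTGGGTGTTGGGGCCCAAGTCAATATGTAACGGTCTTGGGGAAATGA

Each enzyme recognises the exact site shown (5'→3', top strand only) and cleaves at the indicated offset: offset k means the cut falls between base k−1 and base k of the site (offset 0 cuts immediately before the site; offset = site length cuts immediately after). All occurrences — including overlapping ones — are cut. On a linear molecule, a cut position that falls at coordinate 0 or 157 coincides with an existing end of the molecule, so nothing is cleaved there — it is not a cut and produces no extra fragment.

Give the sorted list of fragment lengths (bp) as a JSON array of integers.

Site scan:
  EstI GCCCAAGT/6: at [47, 95, 122] ⇒ [53, 101, 128]
  QalIV TCCCCGGA/8: at [19, 59] ⇒ [27, 67]
  BxoVI TAGAAA/4: at [11, 74] ⇒ [15, 78]
  VbrI ATGT/2: at [30, 90, 134] ⇒ [32, 92, 136]
  MvoV TTGGG/3: at [110, 117, 145] ⇒ [113, 120, 148]

All cut coordinates (distinct, sorted): [15, 27, 32, 53, 67, 78, 92, 101, 113, 120, 128, 136, 148]

Fragment lengths:
  [0,15): 15 bp
  [15,27): 12 bp
  [27,32): 5 bp
  [32,53): 21 bp
  [53,67): 14 bp
  [67,78): 11 bp
  [78,92): 14 bp
  [92,101): 9 bp
  [101,113): 12 bp
  [113,120): 7 bp
  [120,128): 8 bp
  [128,136): 8 bp
  [136,148): 12 bp
  [148,157): 9 bp

[5,7,8,8,9,9,11,12,12,12,14,14,15,21]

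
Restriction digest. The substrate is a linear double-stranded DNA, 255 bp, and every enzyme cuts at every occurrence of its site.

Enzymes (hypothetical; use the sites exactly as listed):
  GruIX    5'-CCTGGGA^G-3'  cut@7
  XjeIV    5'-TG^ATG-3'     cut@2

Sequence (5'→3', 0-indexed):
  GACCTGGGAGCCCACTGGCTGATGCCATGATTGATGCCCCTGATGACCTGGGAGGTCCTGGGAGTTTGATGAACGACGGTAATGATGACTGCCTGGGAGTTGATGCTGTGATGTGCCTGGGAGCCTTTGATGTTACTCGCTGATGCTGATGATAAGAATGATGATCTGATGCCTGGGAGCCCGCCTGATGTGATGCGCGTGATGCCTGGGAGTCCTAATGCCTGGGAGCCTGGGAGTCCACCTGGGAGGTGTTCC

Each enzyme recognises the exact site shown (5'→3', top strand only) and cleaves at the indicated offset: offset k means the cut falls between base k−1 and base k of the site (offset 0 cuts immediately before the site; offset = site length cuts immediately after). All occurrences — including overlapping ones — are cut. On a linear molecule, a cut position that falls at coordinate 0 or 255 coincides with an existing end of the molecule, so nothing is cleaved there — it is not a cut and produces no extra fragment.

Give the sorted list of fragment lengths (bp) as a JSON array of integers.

[4,5,5,6,7,8,8,8,8,9,9,9,9,10,10,10,11,12,12,12,12,12,13,14,16,16]

Per-enzyme occurrences:
  GruIX CCTGGGAG/7: at [2, 46, 56, 91, 115, 171, 204, 220, 228, 240] ⇒ [9, 53, 63, 98, 122, 178, 211, 227, 235, 247]
  XjeIV TGATG/2: at [19, 31, 40, 66, 82, 100, 108, 127, 140, 146, 158, 166, 185, 190, 199] ⇒ [21, 33, 42, 68, 84, 102, 110, 129, 142, 148, 160, 168, 187, 192, 201]

All cut coordinates (distinct, sorted): [9, 21, 33, 42, 53, 63, 68, 84, 98, 102, 110, 122, 129, 142, 148, 160, 168, 178, 187, 192, 201, 211, 227, 235, 247]

Fragments:
  [0,9): 9 bp
  [9,21): 12 bp
  [21,33): 12 bp
  [33,42): 9 bp
  [42,53): 11 bp
  [53,63): 10 bp
  [63,68): 5 bp
  [68,84): 16 bp
  [84,98): 14 bp
  [98,102): 4 bp
  [102,110): 8 bp
  [110,122): 12 bp
  [122,129): 7 bp
  [129,142): 13 bp
  [142,148): 6 bp
  [148,160): 12 bp
  [160,168): 8 bp
  [168,178): 10 bp
  [178,187): 9 bp
  [187,192): 5 bp
  [192,201): 9 bp
  [201,211): 10 bp
  [211,227): 16 bp
  [227,235): 8 bp
  [235,247): 12 bp
  [247,255): 8 bp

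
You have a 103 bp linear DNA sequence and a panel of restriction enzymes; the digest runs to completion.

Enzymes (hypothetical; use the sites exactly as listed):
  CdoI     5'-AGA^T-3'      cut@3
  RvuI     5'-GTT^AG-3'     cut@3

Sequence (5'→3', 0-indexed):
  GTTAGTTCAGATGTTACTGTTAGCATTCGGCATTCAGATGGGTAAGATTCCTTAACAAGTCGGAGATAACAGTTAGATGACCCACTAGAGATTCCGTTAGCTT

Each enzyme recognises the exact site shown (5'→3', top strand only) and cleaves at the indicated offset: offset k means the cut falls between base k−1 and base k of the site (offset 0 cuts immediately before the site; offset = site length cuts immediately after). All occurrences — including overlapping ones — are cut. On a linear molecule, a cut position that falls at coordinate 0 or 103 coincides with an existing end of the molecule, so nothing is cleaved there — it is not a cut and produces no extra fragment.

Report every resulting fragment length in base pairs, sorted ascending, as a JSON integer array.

Site scan:
  CdoI AGAT/3: at [8, 35, 44, 63, 74, 88] ⇒ [11, 38, 47, 66, 77, 91]
  RvuI GTTAG/3: at [0, 18, 71, 95] ⇒ [3, 21, 74, 98]

Pooled cuts: [3, 11, 21, 38, 47, 66, 74, 77, 91, 98]

Fragments:
  [0,3): 3 bp
  [3,11): 8 bp
  [11,21): 10 bp
  [21,38): 17 bp
  [38,47): 9 bp
  [47,66): 19 bp
  [66,74): 8 bp
  [74,77): 3 bp
  [77,91): 14 bp
  [91,98): 7 bp
  [98,103): 5 bp

[3,3,5,7,8,8,9,10,14,17,19]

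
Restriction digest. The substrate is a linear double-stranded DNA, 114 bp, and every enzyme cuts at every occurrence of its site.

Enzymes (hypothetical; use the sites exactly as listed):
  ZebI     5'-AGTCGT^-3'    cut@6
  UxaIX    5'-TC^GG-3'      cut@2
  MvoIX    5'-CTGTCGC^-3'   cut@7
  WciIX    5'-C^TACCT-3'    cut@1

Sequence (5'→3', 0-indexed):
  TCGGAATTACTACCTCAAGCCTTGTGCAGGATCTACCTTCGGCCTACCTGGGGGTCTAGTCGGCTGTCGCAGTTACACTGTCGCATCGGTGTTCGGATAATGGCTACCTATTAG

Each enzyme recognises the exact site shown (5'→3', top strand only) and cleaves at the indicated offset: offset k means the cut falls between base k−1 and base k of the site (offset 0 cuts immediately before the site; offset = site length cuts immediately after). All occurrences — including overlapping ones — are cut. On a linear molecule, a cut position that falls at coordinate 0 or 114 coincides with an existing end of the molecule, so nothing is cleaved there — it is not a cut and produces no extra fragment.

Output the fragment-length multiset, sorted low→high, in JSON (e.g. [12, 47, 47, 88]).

Site scan:
  ZebI (AGTCGT, off=6): no sites
  UxaIX (TCGG, off=2): starts [0, 38, 59, 85, 92] → cuts [2, 40, 61, 87, 94]
  MvoIX (CTGTCGC, off=7): starts [63, 77] → cuts [70, 84]
  WciIX (CTACCT, off=1): starts [9, 32, 43, 103] → cuts [10, 33, 44, 104]

All cut coordinates (distinct, sorted): [2, 10, 33, 40, 44, 61, 70, 84, 87, 94, 104]

Fragment lengths:
  [0,2): 2 bp
  [2,10): 8 bp
  [10,33): 23 bp
  [33,40): 7 bp
  [40,44): 4 bp
  [44,61): 17 bp
  [61,70): 9 bp
  [70,84): 14 bp
  [84,87): 3 bp
  [87,94): 7 bp
  [94,104): 10 bp
  [104,114): 10 bp

[2,3,4,7,7,8,9,10,10,14,17,23]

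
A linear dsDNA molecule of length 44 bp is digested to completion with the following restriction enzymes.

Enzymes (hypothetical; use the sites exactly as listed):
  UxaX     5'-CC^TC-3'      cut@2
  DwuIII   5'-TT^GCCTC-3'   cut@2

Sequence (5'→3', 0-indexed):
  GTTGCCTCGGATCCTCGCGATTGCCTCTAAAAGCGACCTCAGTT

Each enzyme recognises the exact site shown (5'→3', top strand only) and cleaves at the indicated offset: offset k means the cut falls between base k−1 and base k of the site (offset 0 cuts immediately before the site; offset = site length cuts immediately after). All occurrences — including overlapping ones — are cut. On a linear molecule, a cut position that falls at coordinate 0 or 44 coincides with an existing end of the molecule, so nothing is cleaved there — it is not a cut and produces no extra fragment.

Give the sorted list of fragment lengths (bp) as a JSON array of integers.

[3,3,3,6,8,8,13]

Site scan:
  UxaX CCTC/2: at [4, 12, 23, 36] ⇒ [6, 14, 25, 38]
  DwuIII TTGCCTC/2: at [1, 20] ⇒ [3, 22]

Pooled cuts: [3, 6, 14, 22, 25, 38]

Fragments:
  [0,3): 3 bp
  [3,6): 3 bp
  [6,14): 8 bp
  [14,22): 8 bp
  [22,25): 3 bp
  [25,38): 13 bp
  [38,44): 6 bp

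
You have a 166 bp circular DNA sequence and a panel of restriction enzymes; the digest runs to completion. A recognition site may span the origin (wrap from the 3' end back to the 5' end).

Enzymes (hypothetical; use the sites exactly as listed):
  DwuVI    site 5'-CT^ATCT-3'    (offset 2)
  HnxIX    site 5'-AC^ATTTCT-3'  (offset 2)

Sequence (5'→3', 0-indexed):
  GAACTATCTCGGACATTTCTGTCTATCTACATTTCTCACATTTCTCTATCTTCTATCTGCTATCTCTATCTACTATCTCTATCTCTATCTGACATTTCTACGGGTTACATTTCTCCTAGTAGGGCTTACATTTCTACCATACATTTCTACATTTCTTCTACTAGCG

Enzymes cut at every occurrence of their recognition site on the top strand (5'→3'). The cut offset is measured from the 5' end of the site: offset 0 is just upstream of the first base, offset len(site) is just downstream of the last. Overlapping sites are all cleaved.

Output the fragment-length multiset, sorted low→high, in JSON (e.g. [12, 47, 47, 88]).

[6,6,6,6,7,7,7,7,8,8,9,9,10,13,15,21,21]

Site scan:
  DwuVI CTATCT/2: at [3, 22, 45, 52, 59, 65, 72, 78, 84] ⇒ [5, 24, 47, 54, 61, 67, 74, 80, 86]
  HnxIX ACATTTCT/2: at [12, 28, 37, 91, 106, 127, 140, 148] ⇒ [14, 30, 39, 93, 108, 129, 142, 150]

Pooled cuts: [5, 14, 24, 30, 39, 47, 54, 61, 67, 74, 80, 86, 93, 108, 129, 142, 150]

Fragment lengths:
  5→14: 9 bp
  14→24: 10 bp
  24→30: 6 bp
  30→39: 9 bp
  39→47: 8 bp
  47→54: 7 bp
  54→61: 7 bp
  61→67: 6 bp
  67→74: 7 bp
  74→80: 6 bp
  80→86: 6 bp
  86→93: 7 bp
  93→108: 15 bp
  108→129: 21 bp
  129→142: 13 bp
  142→150: 8 bp
  150→5 (wrap): 166-150+5 = 21 bp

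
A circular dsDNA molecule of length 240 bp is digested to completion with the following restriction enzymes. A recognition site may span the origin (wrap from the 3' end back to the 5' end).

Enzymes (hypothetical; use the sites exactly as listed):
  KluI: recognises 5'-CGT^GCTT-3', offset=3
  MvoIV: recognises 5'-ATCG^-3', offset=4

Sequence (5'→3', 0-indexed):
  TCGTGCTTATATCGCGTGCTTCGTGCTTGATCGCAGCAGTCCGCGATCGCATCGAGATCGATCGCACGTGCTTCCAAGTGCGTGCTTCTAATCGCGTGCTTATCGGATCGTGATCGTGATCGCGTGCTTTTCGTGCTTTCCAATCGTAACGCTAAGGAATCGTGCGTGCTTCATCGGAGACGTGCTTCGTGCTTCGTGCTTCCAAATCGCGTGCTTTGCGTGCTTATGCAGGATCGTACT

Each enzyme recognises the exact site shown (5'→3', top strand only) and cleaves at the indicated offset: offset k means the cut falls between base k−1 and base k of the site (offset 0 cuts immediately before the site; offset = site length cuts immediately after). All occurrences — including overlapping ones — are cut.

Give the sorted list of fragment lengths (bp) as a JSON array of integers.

Site scan:
  KluI (CGTGCTT, off=3): starts [1, 14, 21, 66, 80, 94, 122, 131, 164, 180, 187, 194, 209, 218] → cuts [4, 17, 24, 69, 83, 97, 125, 134, 167, 183, 190, 197, 212, 221]
  MvoIV (ATCG, off=4): starts [10, 29, 45, 50, 56, 60, 90, 101, 106, 112, 118, 142, 158, 172, 205, 232] → cuts [14, 33, 49, 54, 60, 64, 94, 105, 110, 116, 122, 146, 162, 176, 209, 236]

Pooled cuts: [4, 14, 17, 24, 33, 49, 54, 60, 64, 69, 83, 94, 97, 105, 110, 116, 122, 125, 134, 146, 162, 167, 176, 183, 190, 197, 209, 212, 221, 236]

Fragments:
  4→14: 10 bp
  14→17: 3 bp
  17→24: 7 bp
  24→33: 9 bp
  33→49: 16 bp
  49→54: 5 bp
  54→60: 6 bp
  60→64: 4 bp
  64→69: 5 bp
  69→83: 14 bp
  83→94: 11 bp
  94→97: 3 bp
  97→105: 8 bp
  105→110: 5 bp
  110→116: 6 bp
  116→122: 6 bp
  122→125: 3 bp
  125→134: 9 bp
  134→146: 12 bp
  146→162: 16 bp
  162→167: 5 bp
  167→176: 9 bp
  176→183: 7 bp
  183→190: 7 bp
  190→197: 7 bp
  197→209: 12 bp
  209→212: 3 bp
  212→221: 9 bp
  221→236: 15 bp
  236→4 (wrap): 240-236+4 = 8 bp

[3,3,3,3,4,5,5,5,5,6,6,6,7,7,7,7,8,8,9,9,9,9,10,11,12,12,14,15,16,16]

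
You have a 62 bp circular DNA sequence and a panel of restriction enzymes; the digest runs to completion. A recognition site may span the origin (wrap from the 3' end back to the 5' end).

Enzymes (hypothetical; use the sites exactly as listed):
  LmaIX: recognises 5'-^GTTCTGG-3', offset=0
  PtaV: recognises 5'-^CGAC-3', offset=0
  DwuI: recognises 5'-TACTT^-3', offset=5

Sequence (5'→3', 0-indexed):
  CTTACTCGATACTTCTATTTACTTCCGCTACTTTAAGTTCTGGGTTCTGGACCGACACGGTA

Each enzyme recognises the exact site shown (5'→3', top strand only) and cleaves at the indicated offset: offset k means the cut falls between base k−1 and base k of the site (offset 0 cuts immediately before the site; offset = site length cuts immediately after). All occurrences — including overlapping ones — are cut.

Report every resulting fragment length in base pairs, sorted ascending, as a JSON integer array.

Per-enzyme occurrences:
  LmaIX (GTTCTGG, off=0): starts [36, 43] → cuts [36, 43]
  PtaV (CGAC, off=0): starts [52] → cuts [52]
  DwuI (TACTT, off=5): starts [9, 19, 28, 60] → cuts [3, 14, 24, 33]

All cut coordinates (distinct, sorted): [3, 14, 24, 33, 36, 43, 52]

Fragment lengths:
  3→14: 11 bp
  14→24: 10 bp
  24→33: 9 bp
  33→36: 3 bp
  36→43: 7 bp
  43→52: 9 bp
  52→3 (wrap): 62-52+3 = 13 bp

[3,7,9,9,10,11,13]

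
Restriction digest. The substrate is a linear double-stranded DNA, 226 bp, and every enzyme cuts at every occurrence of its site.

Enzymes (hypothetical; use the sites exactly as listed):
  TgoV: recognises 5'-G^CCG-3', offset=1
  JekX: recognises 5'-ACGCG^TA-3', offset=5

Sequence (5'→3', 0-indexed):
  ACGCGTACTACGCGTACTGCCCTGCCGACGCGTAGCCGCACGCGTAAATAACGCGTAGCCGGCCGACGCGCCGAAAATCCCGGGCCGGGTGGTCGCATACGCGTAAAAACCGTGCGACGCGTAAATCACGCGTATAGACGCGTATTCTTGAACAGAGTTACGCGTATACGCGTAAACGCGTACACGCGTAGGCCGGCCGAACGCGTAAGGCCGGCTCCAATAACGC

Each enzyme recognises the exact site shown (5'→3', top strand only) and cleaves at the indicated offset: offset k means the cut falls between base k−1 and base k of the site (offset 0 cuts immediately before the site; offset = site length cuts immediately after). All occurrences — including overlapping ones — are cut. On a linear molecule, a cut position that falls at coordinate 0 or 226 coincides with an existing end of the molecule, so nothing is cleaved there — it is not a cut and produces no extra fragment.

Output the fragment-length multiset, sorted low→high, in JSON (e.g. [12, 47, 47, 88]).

[3,3,4,4,4,5,5,8,8,8,8,8,9,9,9,10,10,11,11,14,16,18,19,22]

Per-enzyme occurrences:
  TgoV (GCCG, off=1): starts [23, 34, 57, 61, 69, 83, 191, 195, 209] → cuts [24, 35, 58, 62, 70, 84, 192, 196, 210]
  JekX (ACGCGTA, off=5): starts [0, 9, 27, 39, 50, 98, 116, 127, 137, 159, 167, 175, 183, 200] → cuts [5, 14, 32, 44, 55, 103, 121, 132, 142, 164, 172, 180, 188, 205]

All cut coordinates (distinct, sorted): [5, 14, 24, 32, 35, 44, 55, 58, 62, 70, 84, 103, 121, 132, 142, 164, 172, 180, 188, 192, 196, 205, 210]

Fragment lengths:
  [0,5): 5 bp
  [5,14): 9 bp
  [14,24): 10 bp
  [24,32): 8 bp
  [32,35): 3 bp
  [35,44): 9 bp
  [44,55): 11 bp
  [55,58): 3 bp
  [58,62): 4 bp
  [62,70): 8 bp
  [70,84): 14 bp
  [84,103): 19 bp
  [103,121): 18 bp
  [121,132): 11 bp
  [132,142): 10 bp
  [142,164): 22 bp
  [164,172): 8 bp
  [172,180): 8 bp
  [180,188): 8 bp
  [188,192): 4 bp
  [192,196): 4 bp
  [196,205): 9 bp
  [205,210): 5 bp
  [210,226): 16 bp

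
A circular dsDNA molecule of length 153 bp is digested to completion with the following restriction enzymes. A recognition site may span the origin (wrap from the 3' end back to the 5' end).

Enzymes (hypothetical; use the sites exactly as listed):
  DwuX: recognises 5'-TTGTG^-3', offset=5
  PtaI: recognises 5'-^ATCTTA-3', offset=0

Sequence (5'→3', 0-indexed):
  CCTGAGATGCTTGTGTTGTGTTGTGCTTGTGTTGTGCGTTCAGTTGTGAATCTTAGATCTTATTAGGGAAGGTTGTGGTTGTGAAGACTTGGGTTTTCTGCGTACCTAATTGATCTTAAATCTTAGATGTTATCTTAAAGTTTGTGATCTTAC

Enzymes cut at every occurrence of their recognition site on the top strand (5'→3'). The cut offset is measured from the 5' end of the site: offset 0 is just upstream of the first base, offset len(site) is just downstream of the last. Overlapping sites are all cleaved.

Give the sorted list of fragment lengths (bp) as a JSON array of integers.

[1,5,5,5,6,6,7,7,12,12,15,21,22,29]

Per-enzyme occurrences:
  DwuX (TTGTG, off=5): starts [10, 15, 20, 26, 31, 43, 72, 78, 141] → cuts [15, 20, 25, 31, 36, 48, 77, 83, 146]
  PtaI (ATCTTA, off=0): starts [49, 56, 112, 119, 131, 146] → cuts [49, 56, 112, 119, 131, 146]

Pooled cuts: [15, 20, 25, 31, 36, 48, 49, 56, 77, 83, 112, 119, 131, 146]

Fragment lengths:
  15→20: 5 bp
  20→25: 5 bp
  25→31: 6 bp
  31→36: 5 bp
  36→48: 12 bp
  48→49: 1 bp
  49→56: 7 bp
  56→77: 21 bp
  77→83: 6 bp
  83→112: 29 bp
  112→119: 7 bp
  119→131: 12 bp
  131→146: 15 bp
  146→15 (wrap): 153-146+15 = 22 bp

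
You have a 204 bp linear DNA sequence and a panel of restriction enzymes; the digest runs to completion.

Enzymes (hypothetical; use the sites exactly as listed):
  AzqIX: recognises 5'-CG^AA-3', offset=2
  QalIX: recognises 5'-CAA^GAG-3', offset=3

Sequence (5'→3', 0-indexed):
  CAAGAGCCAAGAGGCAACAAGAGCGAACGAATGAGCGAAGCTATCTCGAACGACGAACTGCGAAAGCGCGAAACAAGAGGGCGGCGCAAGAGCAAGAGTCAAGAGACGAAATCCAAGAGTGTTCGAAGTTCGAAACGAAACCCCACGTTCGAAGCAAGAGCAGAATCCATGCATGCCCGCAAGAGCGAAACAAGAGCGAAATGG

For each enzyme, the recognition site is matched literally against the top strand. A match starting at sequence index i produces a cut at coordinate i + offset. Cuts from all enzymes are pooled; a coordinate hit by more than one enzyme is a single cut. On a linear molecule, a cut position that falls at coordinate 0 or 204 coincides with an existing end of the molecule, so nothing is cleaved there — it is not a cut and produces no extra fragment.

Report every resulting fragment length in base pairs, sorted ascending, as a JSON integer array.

Scan for sites:
  AzqIX CGAA/2: at [23, 27, 35, 46, 53, 60, 68, 106, 123, 130, 135, 149, 185, 196] ⇒ [25, 29, 37, 48, 55, 62, 70, 108, 125, 132, 137, 151, 187, 198]
  QalIX CAAGAG/3: at [0, 7, 17, 73, 86, 92, 99, 113, 154, 179, 190] ⇒ [3, 10, 20, 76, 89, 95, 102, 116, 157, 182, 193]

All cut coordinates (distinct, sorted): [3, 10, 20, 25, 29, 37, 48, 55, 62, 70, 76, 89, 95, 102, 108, 116, 125, 132, 137, 151, 157, 182, 187, 193, 198]

Fragment lengths:
  [0,3): 3 bp
  [3,10): 7 bp
  [10,20): 10 bp
  [20,25): 5 bp
  [25,29): 4 bp
  [29,37): 8 bp
  [37,48): 11 bp
  [48,55): 7 bp
  [55,62): 7 bp
  [62,70): 8 bp
  [70,76): 6 bp
  [76,89): 13 bp
  [89,95): 6 bp
  [95,102): 7 bp
  [102,108): 6 bp
  [108,116): 8 bp
  [116,125): 9 bp
  [125,132): 7 bp
  [132,137): 5 bp
  [137,151): 14 bp
  [151,157): 6 bp
  [157,182): 25 bp
  [182,187): 5 bp
  [187,193): 6 bp
  [193,198): 5 bp
  [198,204): 6 bp

[3,4,5,5,5,5,6,6,6,6,6,6,7,7,7,7,7,8,8,8,9,10,11,13,14,25]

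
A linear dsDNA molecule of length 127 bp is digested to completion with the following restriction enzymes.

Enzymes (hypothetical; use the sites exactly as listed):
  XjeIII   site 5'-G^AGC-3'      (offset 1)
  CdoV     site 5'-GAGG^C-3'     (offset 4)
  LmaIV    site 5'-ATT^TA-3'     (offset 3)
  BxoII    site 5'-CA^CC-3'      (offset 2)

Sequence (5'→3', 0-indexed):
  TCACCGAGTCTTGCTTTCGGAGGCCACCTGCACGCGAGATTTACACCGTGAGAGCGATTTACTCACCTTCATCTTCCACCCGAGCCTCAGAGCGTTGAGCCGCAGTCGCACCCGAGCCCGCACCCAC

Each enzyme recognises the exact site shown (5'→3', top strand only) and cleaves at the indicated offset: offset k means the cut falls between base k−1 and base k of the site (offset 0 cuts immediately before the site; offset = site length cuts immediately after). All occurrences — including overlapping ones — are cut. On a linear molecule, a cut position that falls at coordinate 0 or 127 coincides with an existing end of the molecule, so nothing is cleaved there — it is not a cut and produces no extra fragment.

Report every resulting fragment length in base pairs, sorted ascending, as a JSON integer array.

Scan for sites:
  XjeIII (GAGC, off=1): starts [51, 81, 89, 96, 113] → cuts [52, 82, 90, 97, 114]
  CdoV (GAGGC, off=4): starts [19] → cuts [23]
  LmaIV (ATTTA, off=3): starts [38, 56] → cuts [41, 59]
  BxoII (CACC, off=2): starts [1, 24, 43, 63, 76, 108, 120] → cuts [3, 26, 45, 65, 78, 110, 122]

Pooled cuts: [3, 23, 26, 41, 45, 52, 59, 65, 78, 82, 90, 97, 110, 114, 122]

Fragments:
  [0,3): 3 bp
  [3,23): 20 bp
  [23,26): 3 bp
  [26,41): 15 bp
  [41,45): 4 bp
  [45,52): 7 bp
  [52,59): 7 bp
  [59,65): 6 bp
  [65,78): 13 bp
  [78,82): 4 bp
  [82,90): 8 bp
  [90,97): 7 bp
  [97,110): 13 bp
  [110,114): 4 bp
  [114,122): 8 bp
  [122,127): 5 bp

[3,3,4,4,4,5,6,7,7,7,8,8,13,13,15,20]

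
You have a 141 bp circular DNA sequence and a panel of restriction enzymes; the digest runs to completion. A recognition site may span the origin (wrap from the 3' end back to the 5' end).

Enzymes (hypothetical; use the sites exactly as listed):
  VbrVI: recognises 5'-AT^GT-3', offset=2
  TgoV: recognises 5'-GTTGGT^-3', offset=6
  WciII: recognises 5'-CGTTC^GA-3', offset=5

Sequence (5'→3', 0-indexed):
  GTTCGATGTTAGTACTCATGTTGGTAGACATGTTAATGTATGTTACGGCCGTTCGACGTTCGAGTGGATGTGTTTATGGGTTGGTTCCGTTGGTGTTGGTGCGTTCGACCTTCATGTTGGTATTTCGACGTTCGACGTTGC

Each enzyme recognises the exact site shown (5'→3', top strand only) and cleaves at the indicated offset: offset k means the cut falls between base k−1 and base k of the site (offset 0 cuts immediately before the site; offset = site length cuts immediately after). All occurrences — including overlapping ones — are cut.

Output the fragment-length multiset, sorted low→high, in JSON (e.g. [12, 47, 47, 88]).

[3,4,6,6,6,6,6,6,7,8,9,9,12,12,12,13,16]

Scan for sites:
  VbrVI ATGT/2: at [5, 17, 29, 35, 39, 67, 113] ⇒ [7, 19, 31, 37, 41, 69, 115]
  TgoV GTTGGT/6: at [19, 79, 88, 94, 115] ⇒ [25, 85, 94, 100, 121]
  WciII CGTTCGA/5: at [49, 56, 101, 128, 140] ⇒ [4, 54, 61, 106, 133]

All cut coordinates (distinct, sorted): [4, 7, 19, 25, 31, 37, 41, 54, 61, 69, 85, 94, 100, 106, 115, 121, 133]

Fragments:
  4→7: 3 bp
  7→19: 12 bp
  19→25: 6 bp
  25→31: 6 bp
  31→37: 6 bp
  37→41: 4 bp
  41→54: 13 bp
  54→61: 7 bp
  61→69: 8 bp
  69→85: 16 bp
  85→94: 9 bp
  94→100: 6 bp
  100→106: 6 bp
  106→115: 9 bp
  115→121: 6 bp
  121→133: 12 bp
  133→4 (wrap): 141-133+4 = 12 bp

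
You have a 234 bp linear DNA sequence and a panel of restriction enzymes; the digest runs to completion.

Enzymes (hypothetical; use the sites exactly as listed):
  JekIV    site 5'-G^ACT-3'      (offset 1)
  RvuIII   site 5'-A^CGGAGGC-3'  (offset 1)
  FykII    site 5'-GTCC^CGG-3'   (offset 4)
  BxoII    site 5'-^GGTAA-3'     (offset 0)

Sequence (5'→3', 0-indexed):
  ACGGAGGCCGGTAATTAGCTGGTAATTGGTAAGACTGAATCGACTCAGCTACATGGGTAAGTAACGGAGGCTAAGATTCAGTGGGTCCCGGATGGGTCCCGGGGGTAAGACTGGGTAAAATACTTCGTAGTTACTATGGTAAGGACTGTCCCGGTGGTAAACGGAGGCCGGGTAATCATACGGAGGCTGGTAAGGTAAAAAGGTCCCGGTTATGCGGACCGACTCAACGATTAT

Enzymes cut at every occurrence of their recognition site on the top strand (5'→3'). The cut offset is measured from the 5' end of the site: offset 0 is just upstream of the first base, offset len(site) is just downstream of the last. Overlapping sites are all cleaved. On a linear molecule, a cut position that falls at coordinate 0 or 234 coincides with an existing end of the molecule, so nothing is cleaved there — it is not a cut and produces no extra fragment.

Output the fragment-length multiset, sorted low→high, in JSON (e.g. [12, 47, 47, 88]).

Scan for sites:
  JekIV (GACT, off=1): starts [32, 41, 108, 143, 220] → cuts [33, 42, 109, 144, 221]
  RvuIII (ACGGAGGC, off=1): starts [0, 63, 160, 179] → cuts [1, 64, 161, 180]
  FykII (GTCCCGG, off=4): starts [84, 95, 147, 202] → cuts [88, 99, 151, 206]
  BxoII (GGTAA, off=0): starts [9, 20, 27, 55, 103, 113, 137, 155, 170, 188, 193] → cuts [9, 20, 27, 55, 103, 113, 137, 155, 170, 188, 193]

All cut coordinates (distinct, sorted): [1, 9, 20, 27, 33, 42, 55, 64, 88, 99, 103, 109, 113, 137, 144, 151, 155, 161, 170, 180, 188, 193, 206, 221]

Fragments:
  [0,1): 1 bp
  [1,9): 8 bp
  [9,20): 11 bp
  [20,27): 7 bp
  [27,33): 6 bp
  [33,42): 9 bp
  [42,55): 13 bp
  [55,64): 9 bp
  [64,88): 24 bp
  [88,99): 11 bp
  [99,103): 4 bp
  [103,109): 6 bp
  [109,113): 4 bp
  [113,137): 24 bp
  [137,144): 7 bp
  [144,151): 7 bp
  [151,155): 4 bp
  [155,161): 6 bp
  [161,170): 9 bp
  [170,180): 10 bp
  [180,188): 8 bp
  [188,193): 5 bp
  [193,206): 13 bp
  [206,221): 15 bp
  [221,234): 13 bp

[1,4,4,4,5,6,6,6,7,7,7,8,8,9,9,9,10,11,11,13,13,13,15,24,24]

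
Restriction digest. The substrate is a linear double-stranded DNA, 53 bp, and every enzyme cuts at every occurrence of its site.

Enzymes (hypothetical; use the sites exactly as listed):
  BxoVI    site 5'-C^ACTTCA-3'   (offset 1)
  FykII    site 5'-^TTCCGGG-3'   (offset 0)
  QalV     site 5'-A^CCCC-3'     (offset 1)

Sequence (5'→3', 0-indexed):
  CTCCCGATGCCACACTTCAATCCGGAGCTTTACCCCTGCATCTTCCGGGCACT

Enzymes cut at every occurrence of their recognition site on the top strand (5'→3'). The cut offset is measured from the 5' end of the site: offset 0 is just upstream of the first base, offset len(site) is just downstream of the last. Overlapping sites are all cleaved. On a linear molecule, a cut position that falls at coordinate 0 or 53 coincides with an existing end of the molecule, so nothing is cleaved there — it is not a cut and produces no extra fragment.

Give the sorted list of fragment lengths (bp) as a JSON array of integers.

[10,11,13,19]

Site scan:
  BxoVI (CACTTCA, off=1): starts [12] → cuts [13]
  FykII (TTCCGGG, off=0): starts [42] → cuts [42]
  QalV (ACCCC, off=1): starts [31] → cuts [32]

All cut coordinates (distinct, sorted): [13, 32, 42]

Fragments:
  [0,13): 13 bp
  [13,32): 19 bp
  [32,42): 10 bp
  [42,53): 11 bp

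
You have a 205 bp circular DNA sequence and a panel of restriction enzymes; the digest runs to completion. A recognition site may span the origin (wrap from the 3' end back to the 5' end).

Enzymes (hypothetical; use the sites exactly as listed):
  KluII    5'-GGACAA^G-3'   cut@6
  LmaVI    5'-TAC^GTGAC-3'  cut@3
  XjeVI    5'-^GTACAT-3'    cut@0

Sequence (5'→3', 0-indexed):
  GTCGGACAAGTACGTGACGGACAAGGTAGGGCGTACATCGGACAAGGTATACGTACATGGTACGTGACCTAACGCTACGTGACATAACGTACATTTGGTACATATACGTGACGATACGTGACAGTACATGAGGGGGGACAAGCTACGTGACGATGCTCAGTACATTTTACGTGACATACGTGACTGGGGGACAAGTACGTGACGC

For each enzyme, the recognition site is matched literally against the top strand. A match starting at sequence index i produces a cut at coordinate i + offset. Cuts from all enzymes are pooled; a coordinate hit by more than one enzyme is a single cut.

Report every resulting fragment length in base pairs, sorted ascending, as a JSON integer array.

Per-enzyme occurrences:
  KluII (GGACAAG, off=6): starts [3, 18, 39, 135, 188] → cuts [9, 24, 45, 141, 194]
  LmaVI (TACGTGAC, off=3): starts [10, 60, 75, 104, 114, 143, 167, 176, 195] → cuts [13, 63, 78, 107, 117, 146, 170, 179, 198]
  XjeVI (GTACAT, off=0): starts [32, 52, 88, 97, 123, 159] → cuts [32, 52, 88, 97, 123, 159]

All cut coordinates (distinct, sorted): [9, 13, 24, 32, 45, 52, 63, 78, 88, 97, 107, 117, 123, 141, 146, 159, 170, 179, 194, 198]

Fragment lengths:
  9→13: 4 bp
  13→24: 11 bp
  24→32: 8 bp
  32→45: 13 bp
  45→52: 7 bp
  52→63: 11 bp
  63→78: 15 bp
  78→88: 10 bp
  88→97: 9 bp
  97→107: 10 bp
  107→117: 10 bp
  117→123: 6 bp
  123→141: 18 bp
  141→146: 5 bp
  146→159: 13 bp
  159→170: 11 bp
  170→179: 9 bp
  179→194: 15 bp
  194→198: 4 bp
  198→9 (wrap): 205-198+9 = 16 bp

[4,4,5,6,7,8,9,9,10,10,10,11,11,11,13,13,15,15,16,18]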